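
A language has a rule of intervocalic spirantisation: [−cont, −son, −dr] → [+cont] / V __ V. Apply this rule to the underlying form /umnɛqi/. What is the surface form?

[umnɛχi]

Only /q/ occurs between two vowels (/ɛ/ __ /i/) and matches the structural description. It is a voiceless uvular stop, so [−cont, −son, −dr] holds; changing it to [+continuant] with all other features held fixed yields /χ/ (voiceless uvular fricative). No other segment meets both the structural description and the environment, so the output is [umnɛχi].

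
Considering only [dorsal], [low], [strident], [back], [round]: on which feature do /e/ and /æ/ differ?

[low]

The two segments share [+dorsal], [−strident], [−back], [−round]. The only feature from the list on which they differ: /e/ is [−low] while /æ/ is [+low].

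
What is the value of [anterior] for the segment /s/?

[+anterior]

/s/ is the voiceless alveolar fricative. The feature [anterior] marks segments coronal articulated at or in front of the alveolar ridge; /s/ has this property, so it is [+anterior].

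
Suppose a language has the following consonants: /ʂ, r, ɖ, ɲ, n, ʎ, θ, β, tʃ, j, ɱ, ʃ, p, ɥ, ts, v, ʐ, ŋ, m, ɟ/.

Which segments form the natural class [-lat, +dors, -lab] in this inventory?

Checking each segment against [-lateral], [+dorsal], [-labial]: /ɲ/ (palatal nasal), /j/ (palatal glide), /ŋ/ (velar nasal), /ɟ/ (voiced palatal stop) satisfy every feature; every other segment in the inventory fails at least one.

ɲ, j, ŋ, ɟ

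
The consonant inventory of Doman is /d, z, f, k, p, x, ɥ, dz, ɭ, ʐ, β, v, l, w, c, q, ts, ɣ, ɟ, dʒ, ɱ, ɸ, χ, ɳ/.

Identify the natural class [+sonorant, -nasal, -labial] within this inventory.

Eliminate segments failing any feature: /d, z, f, k, p, x, dz, ʐ, β, v, c, q, ts, ɣ, ɟ, dʒ, ɸ, χ/ are [-sonorant]; /ɥ, w/ are [+labial]; /ɱ, ɳ/ are [+nasal]. The remaining /ɭ, l/ satisfy [+sonorant], [-nasal], [-labial].

ɭ, l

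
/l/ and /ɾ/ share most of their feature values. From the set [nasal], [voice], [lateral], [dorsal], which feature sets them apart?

[lateral]

The two segments share [−nasal], [+voice], [−dorsal]. The only feature from the list on which they differ: /l/ is [+lateral] while /ɾ/ is [−lateral].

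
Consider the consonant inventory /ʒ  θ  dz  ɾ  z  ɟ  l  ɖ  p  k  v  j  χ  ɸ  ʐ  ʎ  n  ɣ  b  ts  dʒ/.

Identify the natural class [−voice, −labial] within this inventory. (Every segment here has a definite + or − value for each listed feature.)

Among the inventory, the [−voice] segments are /θ, p, k, χ, ɸ, ts/.
Of those, [−labial] leaves /θ, k, χ, ts/.

θ, k, χ, ts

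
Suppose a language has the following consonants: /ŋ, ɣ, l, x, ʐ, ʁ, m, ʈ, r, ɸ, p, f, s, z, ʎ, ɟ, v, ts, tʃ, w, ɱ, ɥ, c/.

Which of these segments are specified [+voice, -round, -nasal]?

First, the [+voice] segments are /ŋ, ɣ, l, ʐ, ʁ, m, r, z, ʎ, ɟ, v, w, ɱ, ɥ/.
Then [-round] gives /ŋ, ɣ, l, ʐ, ʁ, m, r, z, ʎ, ɟ, v, ɱ/.
Then [-nasal] leaves /ɣ, l, ʐ, ʁ, r, z, ʎ, ɟ, v/.

ɣ, l, ʐ, ʁ, r, z, ʎ, ɟ, v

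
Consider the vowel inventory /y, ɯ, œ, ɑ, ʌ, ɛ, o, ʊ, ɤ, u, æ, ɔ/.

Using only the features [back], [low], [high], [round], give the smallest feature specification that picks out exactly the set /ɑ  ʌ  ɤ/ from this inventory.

Every target segment is [-high], [+back], [-round]; each remaining inventory member fails at least one of these. Each conjunct is needed — [+back, -round] alone would also admit /ɯ/; [-high, -round] alone would also admit /ɛ, æ/; [-high, +back] alone would also admit /o, ɔ/ — and no other combination of two listed features has exactly this extension, so three is the minimum.

[-high, +back, -round]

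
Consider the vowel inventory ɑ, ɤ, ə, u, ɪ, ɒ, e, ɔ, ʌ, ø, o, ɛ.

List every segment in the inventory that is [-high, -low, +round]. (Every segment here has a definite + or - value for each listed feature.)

ɔ, ø, o

Eliminate segments failing any feature: /ɑ, ɒ/ are [+low]; /ɤ, ə, e, ʌ, ɛ/ are [-round]; /u, ɪ/ are [+high]. The remaining /ɔ, ø, o/ satisfy [-high], [-low], [+round].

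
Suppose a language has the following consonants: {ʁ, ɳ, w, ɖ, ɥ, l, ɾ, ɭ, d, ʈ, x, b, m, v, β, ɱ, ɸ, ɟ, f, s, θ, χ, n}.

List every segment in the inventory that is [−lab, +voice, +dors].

ʁ, ɟ

Eliminate segments failing any feature: /ɳ, ɖ, l, ɾ, ɭ, d, n/ are [−dorsal]; /w, ɥ, b, m, v, β, ɱ, ɸ, f/ are [+labial]; /ʈ, x, s, θ, χ/ are [−voice]. The remaining /ʁ, ɟ/ satisfy [−labial], [+voice], [+dorsal].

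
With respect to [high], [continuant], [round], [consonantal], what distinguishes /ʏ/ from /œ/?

[high]

/ʏ/ (high front rounded lax vowel) and /œ/ (mid front rounded lax vowel) agree on [+continuant], [+round], [−consonantal]. They differ on [high] (/ʏ/ [+], /œ/ [−]).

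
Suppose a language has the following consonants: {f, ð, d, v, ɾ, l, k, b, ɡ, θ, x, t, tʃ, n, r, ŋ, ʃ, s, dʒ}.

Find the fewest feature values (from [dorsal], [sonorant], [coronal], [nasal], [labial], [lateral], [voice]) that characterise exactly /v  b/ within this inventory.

[+voice, +labial]

The class [+voice], [+labial] has exactly /v, b/ as its extension in this inventory. No smaller conjunction from the listed features achieves this: [+labial] alone would also admit /f/; [+voice] alone would also admit /ð, d, ɾ, l, …/; and checking the remaining single features turns up none with this extension.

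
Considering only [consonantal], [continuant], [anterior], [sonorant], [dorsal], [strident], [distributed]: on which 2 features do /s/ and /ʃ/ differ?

The two segments share [+consonantal], [+continuant], [-sonorant], [-dorsal], [+strident]. The only features from the list on which they differ: /s/ is [+anterior] while /ʃ/ is [-anterior]; /s/ is [-distributed] while /ʃ/ is [+distributed].

[anterior], [distributed]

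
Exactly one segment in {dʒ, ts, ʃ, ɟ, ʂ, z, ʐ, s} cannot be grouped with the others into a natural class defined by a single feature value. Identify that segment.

/s, ts, ʂ, ʐ, z, ʃ, dʒ/ are all [+strident], but /ɟ/ (voiced palatal stop) is [−strident]. No other single segment can be removed to leave a set sharing one feature value that the removed segment lacks, so /ɟ/ is the odd one out.

ɟ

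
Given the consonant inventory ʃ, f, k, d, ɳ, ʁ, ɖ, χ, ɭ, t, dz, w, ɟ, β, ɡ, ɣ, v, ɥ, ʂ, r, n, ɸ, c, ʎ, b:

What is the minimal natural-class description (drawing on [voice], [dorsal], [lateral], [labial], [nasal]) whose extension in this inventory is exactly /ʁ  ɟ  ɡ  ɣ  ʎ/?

Every target segment is [+voice], [-labial], [+dorsal]; each remaining inventory member fails at least one of these. Each conjunct is needed — [-labial, +dorsal] alone would also admit /k, χ, c/; [+voice, +dorsal] alone would also admit /w, ɥ/; [+voice, -labial] alone would also admit /d, ɳ, ɖ, ɭ, …/ — and no other combination of two listed features has exactly this extension, so three is the minimum.

[+voice, -labial, +dorsal]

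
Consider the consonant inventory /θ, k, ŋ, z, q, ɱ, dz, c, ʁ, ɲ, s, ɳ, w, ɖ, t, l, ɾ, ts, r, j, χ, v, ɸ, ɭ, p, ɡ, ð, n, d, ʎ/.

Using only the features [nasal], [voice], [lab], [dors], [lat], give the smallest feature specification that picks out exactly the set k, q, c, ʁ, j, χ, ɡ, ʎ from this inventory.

[−nasal, −lab, +dors]

Every target segment is [−nasal], [−labial], [+dorsal]; each remaining inventory member fails at least one of these. Each conjunct is needed — [−labial, +dorsal] alone would also admit /ŋ, ɲ/; [−nasal, +dorsal] alone would also admit /w/; [−nasal, −labial] alone would also admit /θ, z, dz, s, …/ — and no other combination of two listed features has exactly this extension, so three is the minimum.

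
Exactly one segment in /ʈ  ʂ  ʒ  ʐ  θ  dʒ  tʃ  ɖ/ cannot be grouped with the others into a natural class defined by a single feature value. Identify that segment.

θ

The remaining segments after removing /θ/ share [−anterior]; /θ/ (voiceless dental fricative) is [+anterior]. For every other candidate removal, the leftover set fails to share any single feature value that the removed segment lacks.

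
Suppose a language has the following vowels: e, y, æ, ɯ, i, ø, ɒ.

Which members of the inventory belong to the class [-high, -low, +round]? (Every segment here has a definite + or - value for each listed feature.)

ø

First, the [-high] segments are /e, æ, ø, ɒ/.
Intersecting with [-low] gives /e, ø/.
Among these, [+round] leaves /ø/.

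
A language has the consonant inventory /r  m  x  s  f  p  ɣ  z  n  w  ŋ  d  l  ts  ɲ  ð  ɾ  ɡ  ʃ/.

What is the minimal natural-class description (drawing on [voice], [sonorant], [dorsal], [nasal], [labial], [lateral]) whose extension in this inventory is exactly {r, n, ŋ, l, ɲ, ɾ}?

[+sonorant, −labial]

Every target segment is [+sonorant], [−labial]; each remaining inventory member fails at least one of these. Each conjunct is needed — [−labial] alone would also admit /x, s, ɣ, z, …/; [+sonorant] alone would also admit /m, w/ — and no other single listed feature has exactly this extension, so two is the minimum.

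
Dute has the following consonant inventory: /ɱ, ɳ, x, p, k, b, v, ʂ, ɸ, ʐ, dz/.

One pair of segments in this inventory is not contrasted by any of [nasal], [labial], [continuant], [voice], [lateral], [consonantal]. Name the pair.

Both /ʂ/ and /x/ are [-nasal], [-labial], [+continuant], [-voice], [-lateral], [+consonantal]. Since the list omits [strident], [coronal] and [dorsal] — which do distinguish the voiceless retroflex fricative from the voiceless velar fricative — this pair collapses; all other pairs remain distinct.

ʂ, x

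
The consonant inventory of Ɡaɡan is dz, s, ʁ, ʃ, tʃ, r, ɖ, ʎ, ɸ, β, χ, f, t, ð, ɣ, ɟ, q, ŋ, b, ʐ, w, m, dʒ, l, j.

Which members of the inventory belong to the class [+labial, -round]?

The [+labial] segments are /ɸ, β, f, b, w, m/.
Then [-round] leaves /ɸ, β, f, b, m/.

ɸ, β, f, b, m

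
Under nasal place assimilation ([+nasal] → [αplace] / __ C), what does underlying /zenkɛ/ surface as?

[zeŋkɛ]

The only nasal preceding a consonant is /n/ before /k/. /k/ is [+dorsal], so /n/ → /ŋ/, giving [zeŋkɛ].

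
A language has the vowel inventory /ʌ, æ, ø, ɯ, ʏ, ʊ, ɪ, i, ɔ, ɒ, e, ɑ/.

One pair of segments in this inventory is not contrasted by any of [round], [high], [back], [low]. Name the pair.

i, ɪ

On the given features, /i/ and /ɪ/ have an identical profile: [-round], [+high], [-back], [-low]. No other two segments in the inventory coincide on all 4 features. (They do differ in [tense], which is not among the given features.)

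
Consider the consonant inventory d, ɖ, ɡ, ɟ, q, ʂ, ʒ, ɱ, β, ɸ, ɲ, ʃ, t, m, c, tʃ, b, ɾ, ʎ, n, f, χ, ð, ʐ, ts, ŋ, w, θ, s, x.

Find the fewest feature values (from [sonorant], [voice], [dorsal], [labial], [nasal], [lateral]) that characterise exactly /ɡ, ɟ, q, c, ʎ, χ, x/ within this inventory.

/ɡ, ɟ, q, c, ʎ, χ, x/ are all [−nasal], [−labial], [+dorsal], and no other segment in the inventory matches all three values. Dropping any one of them over-generates: [−labial, +dorsal] alone would also admit /ɲ, ŋ/; [−nasal, +dorsal] alone would also admit /w/; [−nasal, −labial] alone would also admit /d, ɖ, ʂ, ʒ, …/. No other combination of two listed features picks out exactly this set either, so fewer than three features will not do.

[−nasal, −labial, +dorsal]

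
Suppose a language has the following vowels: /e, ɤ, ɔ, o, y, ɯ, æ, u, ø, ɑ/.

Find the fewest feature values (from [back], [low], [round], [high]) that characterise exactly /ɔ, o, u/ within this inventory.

[+back, +round]

Every target segment is [+back], [+round]; each remaining inventory member fails at least one of these. Each conjunct is needed — [+round] alone would also admit /y, ø/; [+back] alone would also admit /ɤ, ɯ, ɑ/ — and no other single listed feature has exactly this extension, so two is the minimum.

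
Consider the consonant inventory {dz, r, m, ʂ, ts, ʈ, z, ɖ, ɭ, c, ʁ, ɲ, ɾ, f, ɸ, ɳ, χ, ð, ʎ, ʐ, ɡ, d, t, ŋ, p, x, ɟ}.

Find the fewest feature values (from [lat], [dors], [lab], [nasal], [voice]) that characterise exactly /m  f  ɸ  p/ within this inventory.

/m, f, ɸ, p/ are exactly the [+labial] segments in the inventory, so a single feature suffices.

[+lab]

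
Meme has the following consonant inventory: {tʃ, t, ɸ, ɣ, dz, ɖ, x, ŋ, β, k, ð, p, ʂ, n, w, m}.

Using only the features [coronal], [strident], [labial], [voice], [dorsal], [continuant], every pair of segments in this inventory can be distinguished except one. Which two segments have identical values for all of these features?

n, ɖ

On the given features, /n/ and /ɖ/ have an identical profile: [+coronal], [−strident], [−labial], [+voice], [−dorsal], [−continuant]. No other two segments in the inventory coincide on all 6 features. (They do differ in [sonorant], [nasal] and [anterior], which are not among the given features.)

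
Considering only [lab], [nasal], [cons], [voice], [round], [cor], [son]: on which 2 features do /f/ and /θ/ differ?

[labial], [coronal]

/f/ (voiceless labiodental fricative) and /θ/ (voiceless dental fricative) agree on [−nasal], [+consonantal], [−voice], [−round], [−sonorant]. They differ on [labial] (/f/ [+], /θ/ [−]), [coronal] (/f/ [−], /θ/ [+]).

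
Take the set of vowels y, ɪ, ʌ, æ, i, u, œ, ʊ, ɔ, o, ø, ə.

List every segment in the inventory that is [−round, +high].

ɪ, i

Eliminate segments failing any feature: /y, u, œ, ʊ, ɔ, o, ø/ are [+round]; /ʌ, æ, ə/ are [−high]. The remaining /ɪ, i/ satisfy [−round], [+high].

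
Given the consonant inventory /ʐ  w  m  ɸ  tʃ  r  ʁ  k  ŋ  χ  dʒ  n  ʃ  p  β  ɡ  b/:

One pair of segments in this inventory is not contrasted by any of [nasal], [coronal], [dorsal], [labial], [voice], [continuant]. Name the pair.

/ʐ/ (voiced retroflex fricative) and /r/ (alveolar trill) are both [−nasal], [+coronal], [−dorsal], [−labial], [+voice], [+continuant], so none of the listed features separates them. (They do differ in [sonorant], [strident] and [anterior], which are not among the given features.) Every other pair in the inventory differs on at least one listed feature.

ʐ, r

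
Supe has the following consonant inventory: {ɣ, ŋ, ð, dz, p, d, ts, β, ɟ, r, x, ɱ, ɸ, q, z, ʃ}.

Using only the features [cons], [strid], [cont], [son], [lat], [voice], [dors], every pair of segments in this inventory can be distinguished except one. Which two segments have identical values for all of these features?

Both /ð/ and /β/ are [+consonantal], [−strident], [+continuant], [−sonorant], [−lateral], [+voice], [−dorsal]. Since the list omits [labial] and [coronal] — which do distinguish the voiced dental fricative from the voiced bilabial fricative — this pair collapses; all other pairs remain distinct.

ð, β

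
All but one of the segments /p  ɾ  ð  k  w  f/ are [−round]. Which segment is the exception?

w

/k, p, ð, f, ɾ/ are all [−round]; /w/ (labial-velar glide) is [+round].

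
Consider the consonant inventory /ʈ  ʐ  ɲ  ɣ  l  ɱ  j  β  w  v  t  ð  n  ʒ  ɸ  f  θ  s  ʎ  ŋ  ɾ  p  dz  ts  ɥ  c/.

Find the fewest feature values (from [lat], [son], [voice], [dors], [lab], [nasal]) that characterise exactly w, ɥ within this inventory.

Every target segment is [+labial], [+dorsal]; each remaining inventory member fails at least one of these. Each conjunct is needed — [+dorsal] alone would also admit /ɲ, ɣ, j, ʎ, …/; [+labial] alone would also admit /ɱ, β, v, ɸ, …/ — and no other single listed feature has exactly this extension, so two is the minimum.

[+lab, +dors]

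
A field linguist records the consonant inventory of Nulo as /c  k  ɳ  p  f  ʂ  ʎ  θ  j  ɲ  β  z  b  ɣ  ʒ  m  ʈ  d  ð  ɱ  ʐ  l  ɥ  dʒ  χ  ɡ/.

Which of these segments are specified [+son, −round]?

ɳ, ʎ, j, ɲ, m, ɱ, l

The [+sonorant] segments are /ɳ, ʎ, j, ɲ, m, ɱ, l, ɥ/.
Among these, [−round] leaves /ɳ, ʎ, j, ɲ, m, ɱ, l/.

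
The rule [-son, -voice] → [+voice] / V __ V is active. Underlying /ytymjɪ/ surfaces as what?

[ydymjɪ]

Only /t/ occurs between two vowels (/y/ __ /y/) and matches the structural description. It is a voiceless alveolar stop, so [-son, -voice] holds; changing it to [+voice] with all other features held fixed yields /d/ (voiced alveolar stop). No other segment meets both the structural description and the environment, so the output is [ydymjɪ].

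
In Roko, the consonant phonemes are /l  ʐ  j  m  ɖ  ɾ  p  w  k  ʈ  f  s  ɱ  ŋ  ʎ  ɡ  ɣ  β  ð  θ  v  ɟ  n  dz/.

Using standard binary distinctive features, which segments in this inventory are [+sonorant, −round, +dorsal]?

j, ŋ, ʎ

Checking each segment against [+sonorant], [−round], [+dorsal]: /j/ (palatal glide), /ŋ/ (velar nasal), /ʎ/ (palatal lateral approximant) satisfy every feature; every other segment in the inventory fails at least one.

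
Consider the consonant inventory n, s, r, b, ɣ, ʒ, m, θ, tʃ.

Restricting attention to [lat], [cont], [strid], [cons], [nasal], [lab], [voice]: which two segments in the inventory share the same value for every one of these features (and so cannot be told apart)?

/r/ (alveolar trill) and /ɣ/ (voiced velar fricative) are both [−lateral], [+continuant], [−strident], [+consonantal], [−nasal], [−labial], [+voice], so none of the listed features separates them. (They do differ in [sonorant], [coronal] and [dorsal], which are not among the given features.) Every other pair in the inventory differs on at least one listed feature.

r, ɣ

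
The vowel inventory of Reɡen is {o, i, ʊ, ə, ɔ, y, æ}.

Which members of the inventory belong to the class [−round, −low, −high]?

ə

Checking each segment against [−round], [−low], [−high]: /ə/ (mid central vowel (schwa)) satisfies every feature; every other segment in the inventory fails at least one.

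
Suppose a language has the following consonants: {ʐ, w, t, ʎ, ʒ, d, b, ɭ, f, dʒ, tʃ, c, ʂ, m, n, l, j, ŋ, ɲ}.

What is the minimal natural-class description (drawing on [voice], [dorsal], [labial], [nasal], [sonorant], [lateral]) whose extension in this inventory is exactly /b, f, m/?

[+labial, −dorsal]

The class [+labial], [−dorsal] has exactly /b, f, m/ as its extension in this inventory. No smaller conjunction from the listed features achieves this: [−dorsal] alone would also admit /ʐ, t, ʒ, d, …/; [+labial] alone would also admit /w/; and checking the remaining single features turns up none with this extension.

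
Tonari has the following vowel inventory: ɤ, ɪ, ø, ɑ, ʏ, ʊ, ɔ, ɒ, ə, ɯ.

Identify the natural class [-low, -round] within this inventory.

Checking each segment against [-low], [-round]: /ɤ/ (mid back unrounded tense vowel), /ɪ/ (high front unrounded lax vowel), /ə/ (mid central vowel (schwa)), /ɯ/ (high back unrounded vowel) satisfy every feature; every other segment in the inventory fails at least one.

ɤ, ɪ, ə, ɯ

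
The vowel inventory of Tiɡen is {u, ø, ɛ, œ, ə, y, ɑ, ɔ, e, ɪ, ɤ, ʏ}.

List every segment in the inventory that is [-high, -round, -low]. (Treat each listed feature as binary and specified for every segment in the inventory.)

ɛ, ə, e, ɤ

First, the [-high] segments are /ø, ɛ, œ, ə, ɑ, ɔ, e, ɤ/.
Then [-round] gives /ɛ, ə, ɑ, e, ɤ/.
Within that set, [-low] leaves /ɛ, ə, e, ɤ/.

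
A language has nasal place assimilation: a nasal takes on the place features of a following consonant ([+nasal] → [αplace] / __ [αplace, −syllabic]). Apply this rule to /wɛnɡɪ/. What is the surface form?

[wɛŋɡɪ]

The only nasal preceding a consonant is /n/ before /ɡ/. /ɡ/ is [+dorsal], so /n/ → /ŋ/, giving [wɛŋɡɪ].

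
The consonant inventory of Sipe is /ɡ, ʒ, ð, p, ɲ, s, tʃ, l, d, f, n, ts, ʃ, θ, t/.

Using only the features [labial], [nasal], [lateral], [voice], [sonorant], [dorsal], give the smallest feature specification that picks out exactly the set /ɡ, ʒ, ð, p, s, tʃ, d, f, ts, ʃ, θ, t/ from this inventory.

Every target segment is [-sonorant] and no other inventory member is, so one feature is enough.

[-sonorant]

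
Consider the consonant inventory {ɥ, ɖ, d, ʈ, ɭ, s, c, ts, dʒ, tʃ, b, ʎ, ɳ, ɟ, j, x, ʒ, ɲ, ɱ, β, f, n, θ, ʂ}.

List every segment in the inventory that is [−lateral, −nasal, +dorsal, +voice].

Eliminate segments failing any feature: /ɖ, d, ʈ, s, ts, dʒ, tʃ, b, ʒ, β, f, θ, ʂ/ are [−dorsal]; /ɭ, ʎ/ are [+lateral]; /c, x/ are [−voice]; /ɳ, ɲ, ɱ, n/ are [+nasal]. The remaining /ɥ, ɟ, j/ satisfy [−lateral], [−nasal], [+dorsal], [+voice].

ɥ, ɟ, j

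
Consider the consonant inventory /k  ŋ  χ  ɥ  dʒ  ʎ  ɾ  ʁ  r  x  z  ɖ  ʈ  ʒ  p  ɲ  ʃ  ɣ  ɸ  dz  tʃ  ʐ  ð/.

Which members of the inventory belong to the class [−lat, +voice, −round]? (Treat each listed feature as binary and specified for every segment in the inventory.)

Eliminate segments failing any feature: /k, χ, x, ʈ, p, ʃ, ɸ, tʃ/ are [−voice]; /ɥ/ is [+round]; /ʎ/ is [+lateral]. The remaining /ŋ, dʒ, ɾ, ʁ, r, z, ɖ, ʒ, ɲ, ɣ, dz, ʐ, ð/ satisfy [−lateral], [+voice], [−round].

ŋ, dʒ, ɾ, ʁ, r, z, ɖ, ʒ, ɲ, ɣ, dz, ʐ, ð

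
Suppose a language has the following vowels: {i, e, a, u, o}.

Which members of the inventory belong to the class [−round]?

i, e, a

The [−round] segments here are /i, e, a/; the remaining /u, o/ are [+round].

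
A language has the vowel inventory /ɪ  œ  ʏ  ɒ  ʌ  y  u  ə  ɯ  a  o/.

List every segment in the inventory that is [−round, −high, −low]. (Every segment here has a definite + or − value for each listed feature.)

Among the inventory, the [−round] segments are /ɪ, ʌ, ə, ɯ, a/.
Then [−high] gives /ʌ, ə, a/.
Of those, [−low] leaves /ʌ, ə/.

ʌ, ə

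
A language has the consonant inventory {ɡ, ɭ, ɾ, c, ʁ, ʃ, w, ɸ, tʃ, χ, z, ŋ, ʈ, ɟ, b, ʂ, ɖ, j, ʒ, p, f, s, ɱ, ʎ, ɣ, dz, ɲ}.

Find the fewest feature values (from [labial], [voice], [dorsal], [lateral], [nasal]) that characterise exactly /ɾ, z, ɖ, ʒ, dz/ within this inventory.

Every target segment is [+voice], [−lateral], [−labial], [−dorsal]; each remaining inventory member fails at least one of these. Each conjunct is needed — [−lateral, −labial, −dorsal] alone would also admit /ʃ, tʃ, ʈ, ʂ, …/; [+voice, −labial, −dorsal] alone would also admit /ɭ/; [+voice, −lateral, −dorsal] alone would also admit /b, ɱ/; [+voice, −lateral, −labial] alone would also admit /ɡ, ʁ, ŋ, ɟ, …/ — and no other combination of three listed features has exactly this extension, so four is the minimum.

[+voice, −lateral, −labial, −dorsal]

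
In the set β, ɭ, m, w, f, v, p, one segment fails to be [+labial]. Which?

/ɭ/ is the retroflex lateral approximant, which is [−labial]; the rest — /m, w, p, f, v, β/ — are [+labial].

ɭ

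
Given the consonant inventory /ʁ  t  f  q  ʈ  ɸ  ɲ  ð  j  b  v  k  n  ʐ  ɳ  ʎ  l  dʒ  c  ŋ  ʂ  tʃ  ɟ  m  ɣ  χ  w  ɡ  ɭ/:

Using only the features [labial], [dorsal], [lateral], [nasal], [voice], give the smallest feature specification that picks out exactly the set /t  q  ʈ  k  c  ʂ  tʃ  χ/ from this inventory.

[-voice, -labial]

The class [-voice], [-labial] has exactly /t, q, ʈ, k, c, ʂ, tʃ, χ/ as its extension in this inventory. No smaller conjunction from the listed features achieves this: [-labial] alone would also admit /ʁ, ɲ, ð, j, …/; [-voice] alone would also admit /f, ɸ/; and checking the remaining single features turns up none with this extension.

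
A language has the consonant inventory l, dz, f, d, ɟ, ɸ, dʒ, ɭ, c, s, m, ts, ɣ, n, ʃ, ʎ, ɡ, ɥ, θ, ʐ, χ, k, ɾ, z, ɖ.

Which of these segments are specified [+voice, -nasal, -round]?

l, dz, d, ɟ, dʒ, ɭ, ɣ, ʎ, ɡ, ʐ, ɾ, z, ɖ

Eliminate segments failing any feature: /f, ɸ, c, s, ts, ʃ, θ, χ, k/ are [-voice]; /m, n/ are [+nasal]; /ɥ/ is [+round]. The remaining /l, dz, d, ɟ, dʒ, ɭ, ɣ, ʎ, ɡ, ʐ, ɾ, z, ɖ/ satisfy [+voice], [-nasal], [-round].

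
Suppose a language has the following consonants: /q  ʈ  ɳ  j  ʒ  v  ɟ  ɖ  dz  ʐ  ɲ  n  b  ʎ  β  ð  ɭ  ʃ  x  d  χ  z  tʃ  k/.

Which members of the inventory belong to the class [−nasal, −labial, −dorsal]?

ʈ, ʒ, ɖ, dz, ʐ, ð, ɭ, ʃ, d, z, tʃ

The [−nasal] segments are /q, ʈ, j, ʒ, v, ɟ, ɖ, dz, ʐ, b, ʎ, β, ð, ɭ, ʃ, x, d, χ, z, tʃ, k/.
Intersecting with [−labial] gives /q, ʈ, j, ʒ, ɟ, ɖ, dz, ʐ, ʎ, ð, ɭ, ʃ, x, d, χ, z, tʃ, k/.
Then [−dorsal] leaves /ʈ, ʒ, ɖ, dz, ʐ, ð, ɭ, ʃ, d, z, tʃ/.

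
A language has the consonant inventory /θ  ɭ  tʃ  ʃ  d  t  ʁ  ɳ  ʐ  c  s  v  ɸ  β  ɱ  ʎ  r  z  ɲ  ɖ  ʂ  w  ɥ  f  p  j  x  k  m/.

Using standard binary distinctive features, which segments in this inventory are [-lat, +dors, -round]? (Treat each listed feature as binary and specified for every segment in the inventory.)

ʁ, c, ɲ, j, x, k

First, the [-lateral] segments are /θ, tʃ, ʃ, d, t, ʁ, ɳ, ʐ, c, s, v, ɸ, β, ɱ, r, z, ɲ, ɖ, ʂ, w, ɥ, f, p, j, x, k, m/.
Within that set, [+dorsal] gives /ʁ, c, ɲ, w, ɥ, j, x, k/.
Of those, [-round] leaves /ʁ, c, ɲ, j, x, k/.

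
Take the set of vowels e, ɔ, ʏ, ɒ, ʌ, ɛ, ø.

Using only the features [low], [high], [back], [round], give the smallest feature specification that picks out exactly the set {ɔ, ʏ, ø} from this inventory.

[-low, +round]

/ɔ, ʏ, ø/ are all [-low], [+round], and no other segment in the inventory matches both values. Dropping any one of them over-generates: [+round] alone would also admit /ɒ/; [-low] alone would also admit /e, ʌ, ɛ/. No other single listed feature picks out exactly this set either, so fewer than two features will not do.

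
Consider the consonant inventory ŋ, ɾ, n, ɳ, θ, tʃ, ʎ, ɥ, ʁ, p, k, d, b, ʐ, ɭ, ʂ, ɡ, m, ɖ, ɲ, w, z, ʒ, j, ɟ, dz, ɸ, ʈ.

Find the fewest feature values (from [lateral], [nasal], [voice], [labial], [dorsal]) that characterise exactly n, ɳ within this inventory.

The class [+nasal], [−labial], [−dorsal] has exactly /n, ɳ/ as its extension in this inventory. No smaller conjunction from the listed features achieves this: [−labial, −dorsal] alone would also admit /ɾ, θ, tʃ, d, …/; [+nasal, −dorsal] alone would also admit /m/; [+nasal, −labial] alone would also admit /ŋ, ɲ/; and checking the remaining two-feature bundles turns up none with this extension.

[+nasal, −labial, −dorsal]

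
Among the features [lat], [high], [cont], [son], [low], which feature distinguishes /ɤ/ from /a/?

[low]

/ɤ/ (mid back unrounded tense vowel) and /a/ (low unrounded vowel) agree on [-lateral], [-high], [+continuant], [+sonorant]. They differ on [low] (/ɤ/ [-], /a/ [+]).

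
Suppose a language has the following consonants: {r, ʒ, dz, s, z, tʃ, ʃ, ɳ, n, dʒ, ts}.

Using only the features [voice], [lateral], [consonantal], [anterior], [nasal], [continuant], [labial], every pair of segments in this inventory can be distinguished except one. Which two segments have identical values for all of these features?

z, r

/z/ (voiced alveolar fricative) and /r/ (alveolar trill) are both [+voice], [-lateral], [+consonantal], [+anterior], [-nasal], [+continuant], [-labial], so none of the listed features separates them. (They do differ in [sonorant] and [strident], which are not among the given features.) Every other pair in the inventory differs on at least one listed feature.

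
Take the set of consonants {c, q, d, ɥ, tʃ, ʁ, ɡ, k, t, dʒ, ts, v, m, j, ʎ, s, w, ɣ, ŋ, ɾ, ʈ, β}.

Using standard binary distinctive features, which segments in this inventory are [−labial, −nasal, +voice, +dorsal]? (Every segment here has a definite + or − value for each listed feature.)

ʁ, ɡ, j, ʎ, ɣ

Eliminate segments failing any feature: /c, q, tʃ, k, t, ts, s, ʈ/ are [−voice]; /d, dʒ, ɾ/ are [−dorsal]; /ɥ, v, m, w, β/ are [+labial]; /ŋ/ is [+nasal]. The remaining /ʁ, ɡ, j, ʎ, ɣ/ satisfy [−labial], [−nasal], [+voice], [+dorsal].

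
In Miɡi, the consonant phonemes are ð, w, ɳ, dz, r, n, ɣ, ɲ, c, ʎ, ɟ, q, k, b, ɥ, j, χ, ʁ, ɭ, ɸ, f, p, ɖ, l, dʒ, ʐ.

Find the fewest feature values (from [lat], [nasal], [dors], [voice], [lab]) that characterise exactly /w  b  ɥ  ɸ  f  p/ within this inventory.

[+lab]

The target set is precisely the extension of [+labial] in this inventory.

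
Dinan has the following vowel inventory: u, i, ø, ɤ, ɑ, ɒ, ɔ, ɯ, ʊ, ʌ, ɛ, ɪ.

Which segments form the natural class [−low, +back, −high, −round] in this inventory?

ɤ, ʌ

Among the inventory, the [−low] segments are /u, i, ø, ɤ, ɔ, ɯ, ʊ, ʌ, ɛ, ɪ/.
Within that set, [+back] gives /u, ɤ, ɔ, ɯ, ʊ, ʌ/.
Among these, [−high] gives /ɤ, ɔ, ʌ/.
Then [−round] leaves /ɤ, ʌ/.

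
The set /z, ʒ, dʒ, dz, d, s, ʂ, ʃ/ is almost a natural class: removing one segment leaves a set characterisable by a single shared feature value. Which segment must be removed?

The remaining segments after removing /d/ share [+strident]; /d/ (voiced alveolar stop) is [−strident]. For every other candidate removal, the leftover set fails to share any single feature value that the removed segment lacks.

d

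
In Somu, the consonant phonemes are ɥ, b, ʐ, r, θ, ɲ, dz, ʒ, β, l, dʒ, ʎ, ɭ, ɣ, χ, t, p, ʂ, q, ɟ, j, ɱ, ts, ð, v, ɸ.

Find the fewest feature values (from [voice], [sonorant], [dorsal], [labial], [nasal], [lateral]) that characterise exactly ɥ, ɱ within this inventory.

Every target segment is [+sonorant], [+labial]; each remaining inventory member fails at least one of these. Each conjunct is needed — [+labial] alone would also admit /b, β, p, v, …/; [+sonorant] alone would also admit /r, ɲ, l, ʎ, …/ — and no other single listed feature has exactly this extension, so two is the minimum.

[+sonorant, +labial]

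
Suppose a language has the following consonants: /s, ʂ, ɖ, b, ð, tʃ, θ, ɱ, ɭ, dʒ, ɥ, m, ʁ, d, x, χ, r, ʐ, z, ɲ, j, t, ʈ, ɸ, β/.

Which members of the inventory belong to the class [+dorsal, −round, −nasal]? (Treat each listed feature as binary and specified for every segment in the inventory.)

The [+dorsal] segments are /ɥ, ʁ, x, χ, ɲ, j/.
Among these, [−round] gives /ʁ, x, χ, ɲ, j/.
Within that set, [−nasal] leaves /ʁ, x, χ, j/.

ʁ, x, χ, j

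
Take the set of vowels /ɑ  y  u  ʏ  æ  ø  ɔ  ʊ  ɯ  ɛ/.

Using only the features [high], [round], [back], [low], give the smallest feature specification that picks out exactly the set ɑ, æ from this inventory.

/ɑ, æ/ are exactly the [+low] segments in the inventory, so a single feature suffices.

[+low]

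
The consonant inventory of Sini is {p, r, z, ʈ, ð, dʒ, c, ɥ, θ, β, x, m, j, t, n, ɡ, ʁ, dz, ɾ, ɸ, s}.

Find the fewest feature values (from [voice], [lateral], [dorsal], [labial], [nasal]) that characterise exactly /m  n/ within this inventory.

Every target segment is [+nasal] and no other inventory member is, so one feature is enough.

[+nasal]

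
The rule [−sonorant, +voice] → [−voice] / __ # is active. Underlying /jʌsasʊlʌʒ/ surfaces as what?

[jʌsasʊlʌʃ]

The only segment in the rule's environment that also matches [−sonorant, +voice] is /ʒ/. Applying [−voice] turns the voiced postalveolar fricative into /ʃ/ (voiceless postalveolar fricative), giving [jʌsasʊlʌʃ].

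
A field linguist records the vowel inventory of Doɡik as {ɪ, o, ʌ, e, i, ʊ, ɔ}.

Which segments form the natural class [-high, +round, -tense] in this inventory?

ɔ

Checking each segment against [-high], [+round], [-tense]: /ɔ/ (mid back rounded lax vowel) satisfies every feature; every other segment in the inventory fails at least one.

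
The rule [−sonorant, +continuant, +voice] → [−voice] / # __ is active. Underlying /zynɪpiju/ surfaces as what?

[synɪpiju]

The only segment in the rule's environment that also matches [−sonorant, +continuant, +voice] is /z/. Applying [−voice] turns the voiced alveolar fricative into /s/ (voiceless alveolar fricative), giving [synɪpiju].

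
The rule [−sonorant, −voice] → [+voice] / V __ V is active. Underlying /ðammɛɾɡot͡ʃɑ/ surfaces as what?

/t͡ʃ/ satisfies [−sonorant, −voice] and sits in V __ V. The [+voice] counterpart of the voiceless postalveolar affricate is /d͡ʒ/. Other segments in /ðammɛɾɡot͡ʃɑ/ either fail the structural description or are not in the environment, so the surface form is [ðammɛɾɡod͡ʒɑ].

[ðammɛɾɡod͡ʒɑ]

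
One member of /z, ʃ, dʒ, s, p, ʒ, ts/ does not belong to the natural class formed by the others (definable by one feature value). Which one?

The remaining segments after removing /p/ share [+strident]; /p/ (voiceless bilabial stop) is [-strident]. For every other candidate removal, the leftover set fails to share any single feature value that the removed segment lacks.

p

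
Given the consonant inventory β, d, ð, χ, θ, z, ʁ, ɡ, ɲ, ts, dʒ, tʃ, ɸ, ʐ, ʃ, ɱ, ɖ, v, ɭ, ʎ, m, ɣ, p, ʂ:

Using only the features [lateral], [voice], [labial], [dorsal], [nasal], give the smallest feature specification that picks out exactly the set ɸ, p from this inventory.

[−voice, +labial]

Every target segment is [−voice], [+labial]; each remaining inventory member fails at least one of these. Each conjunct is needed — [+labial] alone would also admit /β, ɱ, v, m/; [−voice] alone would also admit /χ, θ, ts, tʃ, …/ — and no other single listed feature has exactly this extension, so two is the minimum.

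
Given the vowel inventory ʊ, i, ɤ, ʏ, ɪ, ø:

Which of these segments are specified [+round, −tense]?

ʊ, ʏ

First, the [+round] segments are /ʊ, ʏ, ø/.
Within that set, [−tense] leaves /ʊ, ʏ/.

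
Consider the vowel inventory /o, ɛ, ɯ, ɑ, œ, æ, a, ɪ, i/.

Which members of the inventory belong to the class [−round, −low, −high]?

Eliminate segments failing any feature: /o, œ/ are [+round]; /ɯ, ɪ, i/ are [+high]; /ɑ, æ, a/ are [+low]. The remaining /ɛ/ satisfy [−round], [−low], [−high].

ɛ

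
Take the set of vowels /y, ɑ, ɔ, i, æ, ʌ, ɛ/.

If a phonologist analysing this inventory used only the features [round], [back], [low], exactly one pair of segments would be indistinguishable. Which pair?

On the given features, /i/ and /ɛ/ have an identical profile: [-round], [-back], [-low]. No other two segments in the inventory coincide on all 3 features. (They do differ in [high] and [tense], which are not among the given features.)

i, ɛ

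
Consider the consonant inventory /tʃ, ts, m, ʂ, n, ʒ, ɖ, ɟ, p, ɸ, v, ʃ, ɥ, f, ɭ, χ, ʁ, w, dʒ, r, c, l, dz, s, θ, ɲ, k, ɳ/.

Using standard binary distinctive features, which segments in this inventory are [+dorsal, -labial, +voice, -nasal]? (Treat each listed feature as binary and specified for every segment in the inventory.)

Eliminate segments failing any feature: /tʃ, ts, m, ʂ, n, ʒ, ɖ, p, ɸ, v, ʃ, f, ɭ, dʒ, r, l, dz, s, θ, ɳ/ are [-dorsal]; /ɥ, w/ are [+labial]; /χ, c, k/ are [-voice]; /ɲ/ is [+nasal]. The remaining /ɟ, ʁ/ satisfy [+dorsal], [-labial], [+voice], [-nasal].

ɟ, ʁ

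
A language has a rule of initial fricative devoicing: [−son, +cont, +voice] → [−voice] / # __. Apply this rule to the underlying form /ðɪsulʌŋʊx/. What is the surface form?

Only the initial segment /ð/ is both word-initial and matches the structural description. It is a voiced dental fricative, so [−son, +cont, +voice] holds; changing it to [−voice] with all other features held fixed yields /θ/ (voiceless dental fricative). No other segment meets both the structural description and the environment, so the output is [θɪsulʌŋʊx].

[θɪsulʌŋʊx]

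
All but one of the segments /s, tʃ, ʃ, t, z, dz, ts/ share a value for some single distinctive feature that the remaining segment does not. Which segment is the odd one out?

t

The remaining segments after removing /t/ share [+strident]; /t/ (voiceless alveolar stop) is [−strident]. For every other candidate removal, the leftover set fails to share any single feature value that the removed segment lacks.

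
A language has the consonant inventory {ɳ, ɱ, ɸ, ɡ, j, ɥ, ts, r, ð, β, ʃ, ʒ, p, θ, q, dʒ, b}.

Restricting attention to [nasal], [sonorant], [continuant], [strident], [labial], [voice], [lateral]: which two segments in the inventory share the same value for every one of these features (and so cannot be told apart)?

On the given features, /j/ and /r/ have an identical profile: [−nasal], [+sonorant], [+continuant], [−strident], [−labial], [+voice], [−lateral]. No other two segments in the inventory coincide on all 7 features. (They do differ in [dorsal], which is not among the given features.)

j, r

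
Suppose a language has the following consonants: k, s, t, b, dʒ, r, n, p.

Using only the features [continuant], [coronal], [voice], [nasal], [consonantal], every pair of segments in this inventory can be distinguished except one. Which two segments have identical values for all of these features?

k, p

Both /k/ and /p/ are [-continuant], [-coronal], [-voice], [-nasal], [+consonantal]. Since the list omits [labial] and [dorsal] — which do distinguish the voiceless velar stop from the voiceless bilabial stop — this pair collapses; all other pairs remain distinct.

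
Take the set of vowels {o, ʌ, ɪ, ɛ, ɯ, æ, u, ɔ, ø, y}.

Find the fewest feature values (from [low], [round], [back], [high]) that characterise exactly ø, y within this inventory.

[-back, +round]

The class [-back], [+round] has exactly /ø, y/ as its extension in this inventory. No smaller conjunction from the listed features achieves this: [+round] alone would also admit /o, u, ɔ/; [-back] alone would also admit /ɪ, ɛ, æ/; and checking the remaining single features turns up none with this extension.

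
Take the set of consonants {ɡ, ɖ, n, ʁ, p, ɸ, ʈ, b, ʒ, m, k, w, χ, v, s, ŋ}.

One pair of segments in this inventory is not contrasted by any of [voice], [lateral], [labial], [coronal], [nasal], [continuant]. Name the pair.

w, v

On the given features, /w/ and /v/ have an identical profile: [+voice], [-lateral], [+labial], [-coronal], [-nasal], [+continuant]. No other two segments in the inventory coincide on all 6 features. (They do differ in [sonorant], [round] and [dorsal], which are not among the given features.)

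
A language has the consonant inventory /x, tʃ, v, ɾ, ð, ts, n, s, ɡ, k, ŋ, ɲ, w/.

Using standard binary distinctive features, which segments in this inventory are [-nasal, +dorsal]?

Checking each segment against [-nasal], [+dorsal]: /x/ (voiceless velar fricative), /ɡ/ (voiced velar stop), /k/ (voiceless velar stop), /w/ (labial-velar glide) satisfy every feature; every other segment in the inventory fails at least one.

x, ɡ, k, w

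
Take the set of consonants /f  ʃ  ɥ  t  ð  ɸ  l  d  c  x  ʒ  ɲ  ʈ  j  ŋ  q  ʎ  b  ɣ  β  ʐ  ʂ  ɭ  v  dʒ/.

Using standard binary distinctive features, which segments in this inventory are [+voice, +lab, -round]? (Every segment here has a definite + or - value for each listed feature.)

Eliminate segments failing any feature: /f, ʃ, t, ɸ, c, x, ʈ, q, ʂ/ are [-voice]; /ɥ/ is [+round]; /ð, l, d, ʒ, ɲ, j, ŋ, ʎ, ɣ, ʐ, ɭ, dʒ/ are [-labial]. The remaining /b, β, v/ satisfy [+voice], [+labial], [-round].

b, β, v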